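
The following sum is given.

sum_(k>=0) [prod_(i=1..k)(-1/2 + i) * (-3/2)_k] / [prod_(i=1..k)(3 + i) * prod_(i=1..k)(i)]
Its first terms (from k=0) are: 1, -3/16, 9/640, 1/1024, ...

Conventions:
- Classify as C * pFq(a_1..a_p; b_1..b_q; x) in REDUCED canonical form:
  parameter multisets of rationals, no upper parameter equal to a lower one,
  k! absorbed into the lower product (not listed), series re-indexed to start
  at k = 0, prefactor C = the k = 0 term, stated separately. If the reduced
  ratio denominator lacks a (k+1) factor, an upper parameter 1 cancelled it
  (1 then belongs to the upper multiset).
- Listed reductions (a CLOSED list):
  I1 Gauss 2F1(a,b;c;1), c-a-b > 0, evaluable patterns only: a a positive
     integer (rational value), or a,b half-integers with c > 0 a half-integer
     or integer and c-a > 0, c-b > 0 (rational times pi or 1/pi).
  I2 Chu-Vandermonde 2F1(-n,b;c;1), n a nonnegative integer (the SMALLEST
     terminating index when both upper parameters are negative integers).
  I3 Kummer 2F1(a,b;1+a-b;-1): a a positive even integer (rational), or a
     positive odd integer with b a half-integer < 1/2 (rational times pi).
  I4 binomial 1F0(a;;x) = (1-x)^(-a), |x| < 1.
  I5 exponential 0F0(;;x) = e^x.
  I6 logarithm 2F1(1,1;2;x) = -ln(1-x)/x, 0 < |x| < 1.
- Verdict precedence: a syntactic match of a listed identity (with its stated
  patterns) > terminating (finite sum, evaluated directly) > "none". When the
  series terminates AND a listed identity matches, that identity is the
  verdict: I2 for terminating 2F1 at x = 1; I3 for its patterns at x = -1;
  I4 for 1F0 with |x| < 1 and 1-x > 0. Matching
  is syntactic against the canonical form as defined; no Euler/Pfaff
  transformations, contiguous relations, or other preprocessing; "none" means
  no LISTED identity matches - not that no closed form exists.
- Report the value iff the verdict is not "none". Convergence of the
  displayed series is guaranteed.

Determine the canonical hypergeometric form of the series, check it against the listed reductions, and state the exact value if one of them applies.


x = 1 here; the reduced form reads 2F1, upper {-3/2, 1/2}, lower {4}, C = 1. Verdict: Gauss's theorem I1 (half-integer case) fires (x = 1; upper {-3/2, 1/2} half-integers, c = 4 in the evaluable pattern). Hence: (4096/1575) / pi.

First insight: x = 1 and the running product (C = 1) telescopes to a rising factorial.
Adjacent-term ratio: r(k) = 1 * (k-3/2) (k+1/2) / [(k+4) (k+1)] - poly over poly, x = 1 from leading terms; C = 1 at k = 0.


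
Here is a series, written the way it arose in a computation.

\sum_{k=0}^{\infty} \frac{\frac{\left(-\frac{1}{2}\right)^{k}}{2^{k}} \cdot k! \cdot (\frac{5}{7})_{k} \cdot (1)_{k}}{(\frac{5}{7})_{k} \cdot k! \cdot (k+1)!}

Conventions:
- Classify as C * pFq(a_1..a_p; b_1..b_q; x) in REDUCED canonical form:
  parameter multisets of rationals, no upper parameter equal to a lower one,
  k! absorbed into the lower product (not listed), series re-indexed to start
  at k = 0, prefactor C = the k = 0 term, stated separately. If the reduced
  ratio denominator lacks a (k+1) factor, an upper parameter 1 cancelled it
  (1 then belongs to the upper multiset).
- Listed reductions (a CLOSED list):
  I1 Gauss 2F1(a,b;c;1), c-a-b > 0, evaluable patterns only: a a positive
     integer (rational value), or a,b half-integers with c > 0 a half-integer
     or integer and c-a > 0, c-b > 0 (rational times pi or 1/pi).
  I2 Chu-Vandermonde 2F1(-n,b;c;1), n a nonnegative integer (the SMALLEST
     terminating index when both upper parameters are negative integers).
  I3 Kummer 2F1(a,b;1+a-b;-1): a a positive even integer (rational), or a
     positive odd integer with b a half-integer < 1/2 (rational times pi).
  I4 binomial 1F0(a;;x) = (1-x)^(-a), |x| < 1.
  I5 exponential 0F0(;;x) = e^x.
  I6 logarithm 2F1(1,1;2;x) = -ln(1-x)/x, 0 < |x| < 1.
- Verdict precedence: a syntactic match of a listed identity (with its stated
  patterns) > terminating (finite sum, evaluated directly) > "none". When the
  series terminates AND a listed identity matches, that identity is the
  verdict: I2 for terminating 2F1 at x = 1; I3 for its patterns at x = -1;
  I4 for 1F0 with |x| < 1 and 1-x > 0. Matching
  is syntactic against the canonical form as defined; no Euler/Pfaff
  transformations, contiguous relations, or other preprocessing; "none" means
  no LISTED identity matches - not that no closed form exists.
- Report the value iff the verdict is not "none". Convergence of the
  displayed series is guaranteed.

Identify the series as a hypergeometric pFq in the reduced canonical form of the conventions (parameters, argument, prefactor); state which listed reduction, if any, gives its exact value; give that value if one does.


Classification (C = 1): 2F1 with upper {1, 1}, lower {2}, argument x = -\frac{1}{4}. Verdict: logarithm (I6) applies (the logarithm: parameters (1,1;2), x = -\frac{1}{4}). Value: 4 \cdot \ln\left(\frac{5}{4}\right).

Structural cue: x = -\frac{1}{4} and the two k-th powers (prefactor 1) combine into one argument.
Term ratio: r(k) = -\frac{1}{4} * (k+1) (k+1) / [(k+2) (k+1)] - rational; roots negated = parameters, x = -\frac{1}{4}, C = 1.


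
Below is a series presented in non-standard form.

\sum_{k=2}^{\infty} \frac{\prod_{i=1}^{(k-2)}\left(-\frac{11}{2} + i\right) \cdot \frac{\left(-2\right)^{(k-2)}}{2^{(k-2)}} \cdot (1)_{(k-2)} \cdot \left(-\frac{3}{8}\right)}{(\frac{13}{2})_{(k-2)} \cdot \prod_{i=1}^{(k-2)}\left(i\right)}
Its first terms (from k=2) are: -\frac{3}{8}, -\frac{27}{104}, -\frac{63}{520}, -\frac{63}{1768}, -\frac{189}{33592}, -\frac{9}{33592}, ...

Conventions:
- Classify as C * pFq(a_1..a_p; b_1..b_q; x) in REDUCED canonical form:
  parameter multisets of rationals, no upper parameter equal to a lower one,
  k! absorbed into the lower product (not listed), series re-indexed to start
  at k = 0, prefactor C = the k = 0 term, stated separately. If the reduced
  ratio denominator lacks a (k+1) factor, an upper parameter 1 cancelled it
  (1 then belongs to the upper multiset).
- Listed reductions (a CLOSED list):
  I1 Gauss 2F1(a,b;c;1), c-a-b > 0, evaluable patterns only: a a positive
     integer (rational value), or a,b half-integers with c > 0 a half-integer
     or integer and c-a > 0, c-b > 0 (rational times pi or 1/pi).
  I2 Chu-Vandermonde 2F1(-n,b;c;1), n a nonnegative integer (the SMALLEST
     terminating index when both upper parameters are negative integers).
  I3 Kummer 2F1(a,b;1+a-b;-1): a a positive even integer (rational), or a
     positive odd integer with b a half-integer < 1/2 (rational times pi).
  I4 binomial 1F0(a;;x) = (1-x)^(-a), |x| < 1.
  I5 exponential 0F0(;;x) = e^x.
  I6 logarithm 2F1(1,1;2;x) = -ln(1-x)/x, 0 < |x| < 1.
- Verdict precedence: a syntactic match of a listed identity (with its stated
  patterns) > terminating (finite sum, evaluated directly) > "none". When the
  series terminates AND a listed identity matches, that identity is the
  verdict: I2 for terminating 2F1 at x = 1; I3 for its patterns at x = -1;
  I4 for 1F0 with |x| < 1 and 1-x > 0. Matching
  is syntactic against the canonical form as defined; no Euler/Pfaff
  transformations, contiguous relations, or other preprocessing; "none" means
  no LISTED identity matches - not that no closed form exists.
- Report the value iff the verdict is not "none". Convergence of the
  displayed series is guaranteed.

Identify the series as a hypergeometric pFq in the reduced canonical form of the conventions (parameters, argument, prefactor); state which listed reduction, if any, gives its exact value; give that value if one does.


The series (x = -1) is 2F1: upper {-\frac{9}{2}, 1}, lower {\frac{13}{2}}, prefactor -\frac{3}{8}. Verdict: Kummer (I3) matches (x = -1; c = \frac{13}{2} equals 1+a-b for upper {-\frac{9}{2}, 1}: listed pattern). Its exact value is \left(-\frac{2079}{8192}\right) \cdot \pi.

The tell: with t_0 = -\frac{3}{8}, the product of the first k integers (C = -3/8, x = -1) is k!.
Ratio: r(k) = -1 * (k-\frac{9}{2}) (k+1) / [(k+\frac{13}{2}) (k+1)] ; factor over Q: parameters, x = -1, and C = -\frac{3}{8}.


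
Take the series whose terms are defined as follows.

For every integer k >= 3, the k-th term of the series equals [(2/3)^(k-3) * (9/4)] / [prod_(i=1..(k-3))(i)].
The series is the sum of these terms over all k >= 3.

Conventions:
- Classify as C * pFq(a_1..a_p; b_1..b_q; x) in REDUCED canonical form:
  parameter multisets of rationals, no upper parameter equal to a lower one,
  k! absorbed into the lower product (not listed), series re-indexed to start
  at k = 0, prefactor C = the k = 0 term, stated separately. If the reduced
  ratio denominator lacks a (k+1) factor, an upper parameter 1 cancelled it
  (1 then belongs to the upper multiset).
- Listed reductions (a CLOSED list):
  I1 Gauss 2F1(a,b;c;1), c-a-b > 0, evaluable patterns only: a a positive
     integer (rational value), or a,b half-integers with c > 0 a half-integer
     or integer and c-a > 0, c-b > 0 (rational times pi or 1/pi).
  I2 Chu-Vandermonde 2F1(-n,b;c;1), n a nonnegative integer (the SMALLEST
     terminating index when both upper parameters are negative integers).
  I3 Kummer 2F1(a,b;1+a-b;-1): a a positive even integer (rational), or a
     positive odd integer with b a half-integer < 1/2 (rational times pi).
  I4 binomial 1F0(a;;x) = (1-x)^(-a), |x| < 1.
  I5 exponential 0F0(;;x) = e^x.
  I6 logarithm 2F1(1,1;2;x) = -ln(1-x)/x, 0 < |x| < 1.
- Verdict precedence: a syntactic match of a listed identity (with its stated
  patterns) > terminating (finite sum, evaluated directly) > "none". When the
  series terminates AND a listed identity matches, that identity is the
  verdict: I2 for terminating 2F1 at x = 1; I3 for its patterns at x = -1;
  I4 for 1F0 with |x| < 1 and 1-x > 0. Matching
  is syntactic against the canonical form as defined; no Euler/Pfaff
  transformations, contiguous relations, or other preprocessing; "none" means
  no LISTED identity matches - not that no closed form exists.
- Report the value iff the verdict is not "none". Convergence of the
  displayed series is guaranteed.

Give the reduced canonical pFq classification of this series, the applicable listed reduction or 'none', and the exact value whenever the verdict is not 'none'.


Prefactor 9/4, argument 2/3: 0F0 with upper {-} over lower {-}. Verdict: the exponential series (I5) fires (the 0F0 exponential series at x = 2/3). Sum: (9/4) * e^(2/3).

First insight: with t_0 = 9/4, the product of the first k integers (C = 9/4) is k!.
Adjacent-term ratio: r(k) = (2/3) * 1 / [(k+1)] - poly over poly, x = (2/3) from leading terms; C = 9/4 at k = 0.


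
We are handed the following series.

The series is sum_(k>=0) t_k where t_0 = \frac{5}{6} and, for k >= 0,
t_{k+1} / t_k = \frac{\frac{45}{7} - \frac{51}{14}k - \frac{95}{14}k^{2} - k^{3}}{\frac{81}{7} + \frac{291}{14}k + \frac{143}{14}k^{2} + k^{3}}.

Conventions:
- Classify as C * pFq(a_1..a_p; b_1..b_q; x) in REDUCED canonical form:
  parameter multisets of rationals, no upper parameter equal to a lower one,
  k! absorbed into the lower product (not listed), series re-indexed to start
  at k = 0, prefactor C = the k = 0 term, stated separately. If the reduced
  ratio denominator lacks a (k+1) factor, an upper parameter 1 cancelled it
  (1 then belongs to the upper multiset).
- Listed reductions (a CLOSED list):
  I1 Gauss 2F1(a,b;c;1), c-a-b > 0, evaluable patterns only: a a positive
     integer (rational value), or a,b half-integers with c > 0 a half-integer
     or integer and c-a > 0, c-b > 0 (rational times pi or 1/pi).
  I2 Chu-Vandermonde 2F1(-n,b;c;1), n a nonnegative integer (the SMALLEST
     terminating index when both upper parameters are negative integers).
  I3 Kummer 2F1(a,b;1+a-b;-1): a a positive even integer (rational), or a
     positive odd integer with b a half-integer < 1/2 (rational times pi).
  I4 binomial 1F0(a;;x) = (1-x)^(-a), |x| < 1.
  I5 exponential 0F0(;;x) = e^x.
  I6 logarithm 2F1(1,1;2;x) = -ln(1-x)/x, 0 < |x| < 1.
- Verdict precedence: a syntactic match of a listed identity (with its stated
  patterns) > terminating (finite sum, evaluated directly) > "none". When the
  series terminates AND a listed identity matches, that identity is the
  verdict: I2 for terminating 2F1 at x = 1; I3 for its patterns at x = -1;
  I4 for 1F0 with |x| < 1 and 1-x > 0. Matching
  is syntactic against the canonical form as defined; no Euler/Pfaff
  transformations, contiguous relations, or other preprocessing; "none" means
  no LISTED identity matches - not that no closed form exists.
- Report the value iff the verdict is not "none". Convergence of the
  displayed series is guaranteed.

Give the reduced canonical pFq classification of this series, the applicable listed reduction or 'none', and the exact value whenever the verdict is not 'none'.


First insight: from the first term \frac{5}{6}: roots of the ratio polynomials (C = 5/6) are the negated parameters.
Step ratio: r(k) = -1 * (k-\frac{5}{7}) (k+6) / [(k+\frac{54}{7}) (k+1)] ; factor over Q: parameters, x = -1, and C = \frac{5}{6}.

x = -1 here; the reduced form reads 2F1, upper {-\frac{5}{7}, 6}, lower {\frac{54}{7}}, C = \frac{5}{6}. Verdict (x = -1): Kummer's theorem (I3) applies (x = -1; c = \frac{54}{7} equals 1+a-b for upper {-\frac{5}{7}, 6}: listed pattern). Sum: \frac{2585}{2058}.


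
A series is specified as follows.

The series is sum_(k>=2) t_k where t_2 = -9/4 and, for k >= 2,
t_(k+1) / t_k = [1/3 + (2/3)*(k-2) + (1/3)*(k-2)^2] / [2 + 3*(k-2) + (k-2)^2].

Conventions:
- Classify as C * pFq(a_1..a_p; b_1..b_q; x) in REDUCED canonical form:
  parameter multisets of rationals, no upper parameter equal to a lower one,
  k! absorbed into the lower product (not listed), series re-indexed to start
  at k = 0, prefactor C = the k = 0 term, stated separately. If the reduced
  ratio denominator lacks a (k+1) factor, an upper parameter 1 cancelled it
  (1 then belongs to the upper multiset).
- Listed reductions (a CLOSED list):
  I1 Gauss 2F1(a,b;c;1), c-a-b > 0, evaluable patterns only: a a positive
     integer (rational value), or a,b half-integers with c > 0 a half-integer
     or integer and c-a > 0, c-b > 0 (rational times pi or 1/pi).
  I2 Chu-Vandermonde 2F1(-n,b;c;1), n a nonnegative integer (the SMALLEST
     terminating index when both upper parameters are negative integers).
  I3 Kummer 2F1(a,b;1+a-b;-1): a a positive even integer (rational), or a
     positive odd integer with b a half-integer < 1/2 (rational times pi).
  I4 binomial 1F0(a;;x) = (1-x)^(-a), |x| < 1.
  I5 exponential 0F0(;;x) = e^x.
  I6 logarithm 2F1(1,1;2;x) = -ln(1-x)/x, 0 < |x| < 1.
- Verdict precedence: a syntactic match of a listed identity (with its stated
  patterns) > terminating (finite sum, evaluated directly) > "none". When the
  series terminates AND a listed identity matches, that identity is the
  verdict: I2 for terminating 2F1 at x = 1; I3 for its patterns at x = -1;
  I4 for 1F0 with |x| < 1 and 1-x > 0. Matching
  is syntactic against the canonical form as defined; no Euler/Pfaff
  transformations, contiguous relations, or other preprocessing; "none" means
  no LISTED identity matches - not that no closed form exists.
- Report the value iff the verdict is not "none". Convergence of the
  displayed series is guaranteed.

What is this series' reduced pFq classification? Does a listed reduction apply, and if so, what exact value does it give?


Canonical form: C = -9/4 times 2F1 with upper {1, 1}, lower {2}, x = 1/3. Verdict: this is the logarithmic series (I6) (the logarithm: parameters (1,1;2), x = 1/3). Exact value: (27/4) * ln(2/3).

Key step: from the first term -9/4: the expanded ratio factors over Q; prefactor -9/4, roots give parameters.
Adjacent-term ratio: r(k) = (1/3) * (k+1) (k+1) / [(k+2) (k+1)] ; factor over Q: parameters, x = (1/3), and C = -9/4.


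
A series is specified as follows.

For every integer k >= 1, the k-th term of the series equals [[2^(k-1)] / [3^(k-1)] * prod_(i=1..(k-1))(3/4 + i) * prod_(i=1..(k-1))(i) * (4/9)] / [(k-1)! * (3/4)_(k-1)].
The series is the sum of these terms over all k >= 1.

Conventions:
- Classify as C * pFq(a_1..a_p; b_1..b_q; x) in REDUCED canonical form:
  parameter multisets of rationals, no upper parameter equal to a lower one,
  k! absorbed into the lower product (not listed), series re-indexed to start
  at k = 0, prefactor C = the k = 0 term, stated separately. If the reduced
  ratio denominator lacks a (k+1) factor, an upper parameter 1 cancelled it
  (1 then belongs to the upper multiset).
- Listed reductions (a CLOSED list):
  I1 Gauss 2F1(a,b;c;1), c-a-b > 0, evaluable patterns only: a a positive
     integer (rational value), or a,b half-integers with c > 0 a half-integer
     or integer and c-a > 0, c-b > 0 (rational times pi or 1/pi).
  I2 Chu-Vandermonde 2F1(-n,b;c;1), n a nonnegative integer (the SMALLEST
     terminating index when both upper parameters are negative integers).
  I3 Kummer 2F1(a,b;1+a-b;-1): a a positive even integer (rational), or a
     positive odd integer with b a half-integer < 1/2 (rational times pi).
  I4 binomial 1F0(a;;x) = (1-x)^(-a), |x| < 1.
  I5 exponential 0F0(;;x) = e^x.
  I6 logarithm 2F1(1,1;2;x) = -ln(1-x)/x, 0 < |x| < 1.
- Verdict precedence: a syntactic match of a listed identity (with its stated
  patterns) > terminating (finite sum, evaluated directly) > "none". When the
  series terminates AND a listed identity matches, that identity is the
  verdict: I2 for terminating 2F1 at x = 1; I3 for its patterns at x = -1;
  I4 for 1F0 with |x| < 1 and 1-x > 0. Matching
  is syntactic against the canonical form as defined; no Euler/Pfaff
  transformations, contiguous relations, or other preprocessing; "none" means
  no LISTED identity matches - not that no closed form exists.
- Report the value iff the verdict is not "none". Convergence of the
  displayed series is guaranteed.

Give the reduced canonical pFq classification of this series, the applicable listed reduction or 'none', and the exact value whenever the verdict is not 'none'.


First insight: from the first term 4/9: the running product (C = 4/9) telescopes to a rising factorial.
Consecutive-term ratio: r(k) = (2/3) * (k+1) (k+7/4) / [(k+3/4) (k+1)] ; factor over Q: parameters, x = (2/3), and C = 4/9.

Prefactor 4/9, argument 2/3: 2F1 with upper {1, 7/4} over lower {3/4}. Verdict: none - this 2F1 at x = 2/3 matches no listed pattern, and upper {1, 7/4} holds no stopper.


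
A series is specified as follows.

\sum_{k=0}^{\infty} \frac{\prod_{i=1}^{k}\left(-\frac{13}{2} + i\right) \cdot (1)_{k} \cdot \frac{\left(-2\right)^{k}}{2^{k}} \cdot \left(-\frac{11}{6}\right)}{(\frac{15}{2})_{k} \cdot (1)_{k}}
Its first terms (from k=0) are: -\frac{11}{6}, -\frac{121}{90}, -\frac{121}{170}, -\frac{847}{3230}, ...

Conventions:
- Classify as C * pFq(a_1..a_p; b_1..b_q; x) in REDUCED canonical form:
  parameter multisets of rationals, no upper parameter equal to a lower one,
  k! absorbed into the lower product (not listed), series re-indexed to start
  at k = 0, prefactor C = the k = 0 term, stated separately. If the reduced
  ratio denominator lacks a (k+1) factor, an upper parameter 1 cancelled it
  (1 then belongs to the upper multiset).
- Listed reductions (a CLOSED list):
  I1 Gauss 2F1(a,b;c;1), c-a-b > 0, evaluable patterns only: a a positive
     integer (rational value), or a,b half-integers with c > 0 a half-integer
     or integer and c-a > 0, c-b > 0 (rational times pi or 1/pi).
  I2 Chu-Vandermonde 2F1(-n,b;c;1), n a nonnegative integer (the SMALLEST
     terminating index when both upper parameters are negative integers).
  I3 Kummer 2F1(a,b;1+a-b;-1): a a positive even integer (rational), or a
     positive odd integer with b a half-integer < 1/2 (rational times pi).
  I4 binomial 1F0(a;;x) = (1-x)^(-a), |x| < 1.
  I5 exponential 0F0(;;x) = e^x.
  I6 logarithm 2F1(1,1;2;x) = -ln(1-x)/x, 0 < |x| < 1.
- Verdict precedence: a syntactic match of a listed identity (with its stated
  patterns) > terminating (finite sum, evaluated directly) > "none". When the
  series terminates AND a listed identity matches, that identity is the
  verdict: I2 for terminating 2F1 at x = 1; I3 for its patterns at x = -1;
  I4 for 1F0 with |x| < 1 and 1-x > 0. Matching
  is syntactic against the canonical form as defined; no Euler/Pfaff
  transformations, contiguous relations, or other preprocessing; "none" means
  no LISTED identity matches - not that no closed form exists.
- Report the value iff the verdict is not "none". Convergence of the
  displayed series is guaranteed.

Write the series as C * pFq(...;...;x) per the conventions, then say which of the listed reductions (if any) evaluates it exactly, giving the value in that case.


The tell: with t_0 = -\frac{11}{6}, (1)_k (C = -11/6) is k! itself.
Step ratio: r(k) = -1 * (k-\frac{11}{2}) (k+1) / [(k+\frac{15}{2}) (k+1)] ; factor over Q: parameters, x = -1, and C = -\frac{11}{6}.

Canonical form: C = -\frac{11}{6} times 2F1 with upper {-\frac{11}{2}, 1}, lower {\frac{15}{2}}, x = -1. Verdict at x = -1: the Kummer evaluation I3 matches (x = -1; c = \frac{15}{2} equals 1+a-b for upper {-\frac{11}{2}, 1}: listed pattern). Hence: \left(-\frac{11011}{8192}\right) \cdot \pi.


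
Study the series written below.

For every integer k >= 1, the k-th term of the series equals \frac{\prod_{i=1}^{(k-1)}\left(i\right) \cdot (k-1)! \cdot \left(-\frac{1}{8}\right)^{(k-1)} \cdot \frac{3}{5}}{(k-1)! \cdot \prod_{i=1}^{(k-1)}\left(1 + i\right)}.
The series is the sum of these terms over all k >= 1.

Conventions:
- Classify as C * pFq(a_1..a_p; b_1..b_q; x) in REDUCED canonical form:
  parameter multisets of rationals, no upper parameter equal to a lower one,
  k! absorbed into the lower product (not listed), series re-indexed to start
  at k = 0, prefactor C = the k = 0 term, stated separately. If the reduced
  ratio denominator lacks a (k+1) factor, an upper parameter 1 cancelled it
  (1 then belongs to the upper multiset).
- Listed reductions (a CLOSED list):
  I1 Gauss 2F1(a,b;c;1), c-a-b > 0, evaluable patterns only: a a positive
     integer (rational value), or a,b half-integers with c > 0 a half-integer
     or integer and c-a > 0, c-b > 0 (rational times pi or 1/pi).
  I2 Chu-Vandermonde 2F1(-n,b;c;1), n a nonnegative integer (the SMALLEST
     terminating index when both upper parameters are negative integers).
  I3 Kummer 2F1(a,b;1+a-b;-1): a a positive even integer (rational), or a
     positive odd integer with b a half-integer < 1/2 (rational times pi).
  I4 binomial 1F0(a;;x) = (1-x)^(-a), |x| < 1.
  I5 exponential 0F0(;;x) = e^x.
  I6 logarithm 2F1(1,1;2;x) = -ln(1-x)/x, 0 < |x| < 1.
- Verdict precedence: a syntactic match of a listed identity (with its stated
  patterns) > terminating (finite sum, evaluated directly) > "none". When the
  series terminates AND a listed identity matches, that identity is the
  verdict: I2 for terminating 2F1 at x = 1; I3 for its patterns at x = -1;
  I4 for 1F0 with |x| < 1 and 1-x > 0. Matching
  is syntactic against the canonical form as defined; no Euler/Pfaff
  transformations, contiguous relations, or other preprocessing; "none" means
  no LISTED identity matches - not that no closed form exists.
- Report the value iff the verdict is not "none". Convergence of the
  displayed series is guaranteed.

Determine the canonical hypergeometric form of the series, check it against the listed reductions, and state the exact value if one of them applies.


Classification (C = \frac{3}{5}): 2F1 with upper {1, 1}, lower {2}, argument x = -\frac{1}{8}. Verdict: the logarithmic series (I6) fires (the logarithm: parameters (1,1;2), x = -\frac{1}{8}). Hence: \frac{24}{5} \cdot \ln\left(\frac{9}{8}\right).

Key step: from the first term \frac{3}{5}: the factorial ratio (C = 3/5, x = -1/8) (k+a-1)!/(a-1)! is a rising factorial (a)_k.
Adjacent-term ratio: r(k) = -\frac{1}{8} * (k+1) (k+1) / [(k+2) (k+1)] - rational in k, leading ratio -\frac{1}{8}; with t_0 = \frac{3}{5}, classification follows.


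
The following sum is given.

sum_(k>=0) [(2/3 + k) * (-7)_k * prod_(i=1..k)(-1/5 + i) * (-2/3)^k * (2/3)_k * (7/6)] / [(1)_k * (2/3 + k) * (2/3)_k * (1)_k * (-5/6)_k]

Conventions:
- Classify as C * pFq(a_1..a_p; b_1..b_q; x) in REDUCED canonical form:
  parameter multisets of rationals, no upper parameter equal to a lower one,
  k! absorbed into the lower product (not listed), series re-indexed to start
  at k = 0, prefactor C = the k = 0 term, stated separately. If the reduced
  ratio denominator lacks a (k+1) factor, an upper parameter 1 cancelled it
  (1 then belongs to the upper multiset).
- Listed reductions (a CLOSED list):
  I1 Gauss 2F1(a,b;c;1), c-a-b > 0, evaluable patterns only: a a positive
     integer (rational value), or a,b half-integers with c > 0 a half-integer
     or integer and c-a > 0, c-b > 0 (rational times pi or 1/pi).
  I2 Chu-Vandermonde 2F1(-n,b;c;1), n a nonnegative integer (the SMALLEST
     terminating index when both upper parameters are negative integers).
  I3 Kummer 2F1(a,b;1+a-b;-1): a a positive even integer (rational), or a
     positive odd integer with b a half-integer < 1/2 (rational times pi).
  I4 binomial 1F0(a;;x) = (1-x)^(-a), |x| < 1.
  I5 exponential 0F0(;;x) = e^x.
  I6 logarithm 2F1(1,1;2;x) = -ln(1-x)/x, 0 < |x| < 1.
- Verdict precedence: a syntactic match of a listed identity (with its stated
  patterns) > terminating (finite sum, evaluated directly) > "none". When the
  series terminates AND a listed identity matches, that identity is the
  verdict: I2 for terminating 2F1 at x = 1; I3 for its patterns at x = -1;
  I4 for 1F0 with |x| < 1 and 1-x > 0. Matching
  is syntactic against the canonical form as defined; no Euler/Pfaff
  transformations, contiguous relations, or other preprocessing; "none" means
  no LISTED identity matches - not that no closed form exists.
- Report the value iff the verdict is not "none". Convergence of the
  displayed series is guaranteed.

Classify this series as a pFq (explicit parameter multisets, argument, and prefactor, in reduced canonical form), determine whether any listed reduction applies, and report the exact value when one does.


With C = 7/6: the canonical form is 2F2(-7, 4/5; -5/6, 1; -2/3). Verdict: terminating (-7 upstairs). 8 nonzero terms in all; added directly. Sum: -5006909499541/39355468750.

Key observation: from the first term 7/6: the running product (prefactor 7/6) telescopes to a rising factorial.
Term ratio: r(k) = (-2/3) * (k-7) (k+4/5) / [(k-5/6) (k+1) (k+1)] - rational; roots negated = parameters, x = (-2/3), C = 7/6.


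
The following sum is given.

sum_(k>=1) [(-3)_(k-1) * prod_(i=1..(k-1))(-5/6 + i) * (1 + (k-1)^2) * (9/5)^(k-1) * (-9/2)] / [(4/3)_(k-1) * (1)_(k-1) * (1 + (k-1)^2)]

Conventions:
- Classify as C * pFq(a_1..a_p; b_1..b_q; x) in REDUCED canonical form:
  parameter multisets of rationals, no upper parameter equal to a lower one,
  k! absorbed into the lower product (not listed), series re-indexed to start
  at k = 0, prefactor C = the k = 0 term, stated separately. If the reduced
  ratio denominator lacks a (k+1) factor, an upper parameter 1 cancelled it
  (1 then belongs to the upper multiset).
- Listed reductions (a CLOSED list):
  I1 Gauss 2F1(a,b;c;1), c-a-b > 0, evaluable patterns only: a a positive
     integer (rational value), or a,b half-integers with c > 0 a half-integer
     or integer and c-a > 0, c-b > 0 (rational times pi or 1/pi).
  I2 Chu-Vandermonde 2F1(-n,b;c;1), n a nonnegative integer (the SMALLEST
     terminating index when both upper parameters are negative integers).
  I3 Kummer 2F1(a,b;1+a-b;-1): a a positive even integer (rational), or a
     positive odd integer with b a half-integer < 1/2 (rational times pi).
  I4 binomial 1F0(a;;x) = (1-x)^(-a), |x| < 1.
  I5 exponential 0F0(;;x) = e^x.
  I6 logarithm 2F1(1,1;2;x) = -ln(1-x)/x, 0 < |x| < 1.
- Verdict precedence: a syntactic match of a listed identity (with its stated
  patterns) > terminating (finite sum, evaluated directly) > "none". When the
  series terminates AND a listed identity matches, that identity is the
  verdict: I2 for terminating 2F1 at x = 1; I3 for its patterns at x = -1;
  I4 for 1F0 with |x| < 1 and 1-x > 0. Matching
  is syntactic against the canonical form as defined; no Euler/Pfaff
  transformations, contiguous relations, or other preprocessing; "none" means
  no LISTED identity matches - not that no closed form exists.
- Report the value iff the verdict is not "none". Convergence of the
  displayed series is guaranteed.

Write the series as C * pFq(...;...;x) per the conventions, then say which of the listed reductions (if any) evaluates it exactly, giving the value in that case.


Key step: x = (9/5) and (1)_k (prefactor -9/2) is k! itself.
Adjacent-term ratio: r(k) = (9/5) * (k-3) (k+1/6) / [(k+4/3) (k+1)] - rational in k, leading ratio (9/5); with t_0 = -9/2, classification follows.

At argument 9/5: a 2F1 with upper {-3, 1/6}, lower {4/3}, scaled by C = -9/2. Verdict: terminating - no listed pattern fits, but -3 in the upper list cuts the series at k = 3; direct evaluation. Its exact value is -250407/80000.


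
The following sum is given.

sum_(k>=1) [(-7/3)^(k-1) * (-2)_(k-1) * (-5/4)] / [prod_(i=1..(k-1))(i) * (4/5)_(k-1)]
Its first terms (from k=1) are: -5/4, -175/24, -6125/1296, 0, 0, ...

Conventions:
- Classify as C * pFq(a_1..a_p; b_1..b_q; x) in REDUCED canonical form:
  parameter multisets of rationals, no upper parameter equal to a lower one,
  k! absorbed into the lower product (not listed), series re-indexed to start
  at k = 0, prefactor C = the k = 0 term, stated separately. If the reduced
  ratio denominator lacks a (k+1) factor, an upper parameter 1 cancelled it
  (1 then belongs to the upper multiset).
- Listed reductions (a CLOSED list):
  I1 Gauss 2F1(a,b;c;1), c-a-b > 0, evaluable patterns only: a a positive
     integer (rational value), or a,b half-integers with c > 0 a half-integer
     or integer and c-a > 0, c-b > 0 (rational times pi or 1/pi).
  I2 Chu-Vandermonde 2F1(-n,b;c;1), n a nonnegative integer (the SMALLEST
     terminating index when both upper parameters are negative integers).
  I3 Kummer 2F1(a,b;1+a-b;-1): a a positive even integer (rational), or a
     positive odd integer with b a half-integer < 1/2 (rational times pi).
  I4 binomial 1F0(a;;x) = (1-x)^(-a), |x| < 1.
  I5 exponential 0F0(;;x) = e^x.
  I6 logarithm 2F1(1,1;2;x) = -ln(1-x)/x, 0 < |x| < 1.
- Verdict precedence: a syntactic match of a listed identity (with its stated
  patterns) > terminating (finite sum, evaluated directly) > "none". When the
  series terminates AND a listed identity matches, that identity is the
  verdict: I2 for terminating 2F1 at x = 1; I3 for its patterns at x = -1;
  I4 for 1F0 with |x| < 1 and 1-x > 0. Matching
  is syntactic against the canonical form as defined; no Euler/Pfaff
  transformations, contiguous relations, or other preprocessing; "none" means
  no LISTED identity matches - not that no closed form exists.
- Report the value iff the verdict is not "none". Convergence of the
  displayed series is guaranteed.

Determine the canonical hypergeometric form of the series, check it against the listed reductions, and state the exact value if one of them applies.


Key step: x = (-7/3) and the product of the first k integers (C = -5/4, x = -7/3) is k!.
Consecutive-term ratio: r(k) = (-7/3) * (k-2) / [(k+4/5) (k+1)] - rational in k. x = (-7/3); t_0 = -5/4; negate the roots.

Prefactor -5/4, argument -7/3: 1F1 with upper {-2} over lower {4/5}. Verdict: terminating (-2 upstairs). 3 nonzero terms in all; added directly. Exact value: -17195/1296.


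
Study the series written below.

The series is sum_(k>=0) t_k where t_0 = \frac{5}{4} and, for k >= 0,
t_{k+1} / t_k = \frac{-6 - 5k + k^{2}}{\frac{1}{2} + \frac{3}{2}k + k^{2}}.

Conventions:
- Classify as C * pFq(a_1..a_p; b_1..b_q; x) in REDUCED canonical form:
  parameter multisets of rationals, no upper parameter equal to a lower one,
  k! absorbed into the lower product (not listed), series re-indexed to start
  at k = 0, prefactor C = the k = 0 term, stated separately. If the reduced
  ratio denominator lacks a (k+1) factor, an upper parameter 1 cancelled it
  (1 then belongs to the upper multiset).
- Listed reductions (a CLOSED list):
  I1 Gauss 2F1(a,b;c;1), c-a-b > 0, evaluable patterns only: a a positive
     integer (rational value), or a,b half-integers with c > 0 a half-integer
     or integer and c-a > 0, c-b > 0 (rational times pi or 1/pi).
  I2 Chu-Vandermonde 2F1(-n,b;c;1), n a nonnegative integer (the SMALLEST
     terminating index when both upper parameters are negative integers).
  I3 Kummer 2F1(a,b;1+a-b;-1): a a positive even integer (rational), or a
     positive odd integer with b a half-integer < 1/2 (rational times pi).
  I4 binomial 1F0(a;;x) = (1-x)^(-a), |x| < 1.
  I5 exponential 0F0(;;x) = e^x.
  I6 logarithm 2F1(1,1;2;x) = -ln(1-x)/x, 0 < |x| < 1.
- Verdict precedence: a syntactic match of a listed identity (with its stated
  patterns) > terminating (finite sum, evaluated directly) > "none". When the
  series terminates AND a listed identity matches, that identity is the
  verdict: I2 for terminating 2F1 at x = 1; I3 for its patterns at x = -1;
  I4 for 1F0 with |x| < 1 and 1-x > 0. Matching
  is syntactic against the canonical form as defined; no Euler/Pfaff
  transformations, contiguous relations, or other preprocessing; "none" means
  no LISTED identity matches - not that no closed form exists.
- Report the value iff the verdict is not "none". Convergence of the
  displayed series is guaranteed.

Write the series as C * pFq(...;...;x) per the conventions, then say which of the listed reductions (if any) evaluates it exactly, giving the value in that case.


At argument 1: a 2F1 with upper {-6, 1}, lower {\frac{1}{2}}, scaled by C = \frac{5}{4}. Verdict: Chu-Vandermonde (I2) matches (terminating 2F1 at x = 1 with n = 6, b = 1, c = \frac{1}{2}). Exact value: -\frac{5}{44}.

Key step: from the first term \frac{5}{4}: the expanded ratio factors over Q; C = 5/4, x = 1, roots give parameters.
Consecutive-term ratio: r(k) = 1 * (k-6) (k+1) / [(k+\frac{1}{2}) (k+1)] - rational in k, leading ratio 1; with t_0 = \frac{5}{4}, classification follows.


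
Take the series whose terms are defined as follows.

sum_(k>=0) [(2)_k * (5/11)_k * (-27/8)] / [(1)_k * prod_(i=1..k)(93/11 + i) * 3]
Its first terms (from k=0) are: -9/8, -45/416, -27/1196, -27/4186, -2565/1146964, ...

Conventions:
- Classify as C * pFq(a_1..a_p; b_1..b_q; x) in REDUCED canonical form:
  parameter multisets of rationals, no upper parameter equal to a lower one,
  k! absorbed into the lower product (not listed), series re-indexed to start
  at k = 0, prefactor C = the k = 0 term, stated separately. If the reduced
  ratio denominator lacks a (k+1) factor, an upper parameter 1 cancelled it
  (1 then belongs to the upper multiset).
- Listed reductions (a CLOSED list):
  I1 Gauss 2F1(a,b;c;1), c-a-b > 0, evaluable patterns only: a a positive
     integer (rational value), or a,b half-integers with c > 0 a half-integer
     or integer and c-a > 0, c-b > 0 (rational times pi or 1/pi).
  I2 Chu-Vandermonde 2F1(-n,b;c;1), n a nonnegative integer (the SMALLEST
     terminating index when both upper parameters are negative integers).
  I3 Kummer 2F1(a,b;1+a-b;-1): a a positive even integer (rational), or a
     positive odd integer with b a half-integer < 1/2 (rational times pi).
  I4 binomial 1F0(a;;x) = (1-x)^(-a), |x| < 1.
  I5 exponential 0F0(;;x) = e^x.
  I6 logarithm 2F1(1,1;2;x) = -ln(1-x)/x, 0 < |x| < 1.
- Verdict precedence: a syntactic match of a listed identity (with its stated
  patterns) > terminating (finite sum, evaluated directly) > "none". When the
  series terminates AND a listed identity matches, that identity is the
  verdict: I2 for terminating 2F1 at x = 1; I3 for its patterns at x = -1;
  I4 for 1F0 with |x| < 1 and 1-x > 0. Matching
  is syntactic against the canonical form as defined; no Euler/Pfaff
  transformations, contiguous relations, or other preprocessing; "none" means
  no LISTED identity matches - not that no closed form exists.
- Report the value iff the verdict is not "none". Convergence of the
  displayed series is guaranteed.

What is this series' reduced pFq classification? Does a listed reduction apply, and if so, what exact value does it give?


Prefactor -9/8, argument 1: 2F1 with upper {5/11, 2} over lower {104/11}. Verdict at x = 1: Gauss (I1, integer-parameter pattern) matches (x = 1: the Gamma ratio telescopes since c-a-b = 7 > 0 and a = 2 in Z>0). Exact value: -34317/27104.

Key observation: t_0 = -9/8 here, and the constant factors (prefactor -9/8) combine into one prefactor.
Adjacent-term ratio: r(k) = 1 * (k+5/11) (k+2) / [(k+104/11) (k+1)] - rational in k. x = 1; t_0 = -9/8; negate the roots.


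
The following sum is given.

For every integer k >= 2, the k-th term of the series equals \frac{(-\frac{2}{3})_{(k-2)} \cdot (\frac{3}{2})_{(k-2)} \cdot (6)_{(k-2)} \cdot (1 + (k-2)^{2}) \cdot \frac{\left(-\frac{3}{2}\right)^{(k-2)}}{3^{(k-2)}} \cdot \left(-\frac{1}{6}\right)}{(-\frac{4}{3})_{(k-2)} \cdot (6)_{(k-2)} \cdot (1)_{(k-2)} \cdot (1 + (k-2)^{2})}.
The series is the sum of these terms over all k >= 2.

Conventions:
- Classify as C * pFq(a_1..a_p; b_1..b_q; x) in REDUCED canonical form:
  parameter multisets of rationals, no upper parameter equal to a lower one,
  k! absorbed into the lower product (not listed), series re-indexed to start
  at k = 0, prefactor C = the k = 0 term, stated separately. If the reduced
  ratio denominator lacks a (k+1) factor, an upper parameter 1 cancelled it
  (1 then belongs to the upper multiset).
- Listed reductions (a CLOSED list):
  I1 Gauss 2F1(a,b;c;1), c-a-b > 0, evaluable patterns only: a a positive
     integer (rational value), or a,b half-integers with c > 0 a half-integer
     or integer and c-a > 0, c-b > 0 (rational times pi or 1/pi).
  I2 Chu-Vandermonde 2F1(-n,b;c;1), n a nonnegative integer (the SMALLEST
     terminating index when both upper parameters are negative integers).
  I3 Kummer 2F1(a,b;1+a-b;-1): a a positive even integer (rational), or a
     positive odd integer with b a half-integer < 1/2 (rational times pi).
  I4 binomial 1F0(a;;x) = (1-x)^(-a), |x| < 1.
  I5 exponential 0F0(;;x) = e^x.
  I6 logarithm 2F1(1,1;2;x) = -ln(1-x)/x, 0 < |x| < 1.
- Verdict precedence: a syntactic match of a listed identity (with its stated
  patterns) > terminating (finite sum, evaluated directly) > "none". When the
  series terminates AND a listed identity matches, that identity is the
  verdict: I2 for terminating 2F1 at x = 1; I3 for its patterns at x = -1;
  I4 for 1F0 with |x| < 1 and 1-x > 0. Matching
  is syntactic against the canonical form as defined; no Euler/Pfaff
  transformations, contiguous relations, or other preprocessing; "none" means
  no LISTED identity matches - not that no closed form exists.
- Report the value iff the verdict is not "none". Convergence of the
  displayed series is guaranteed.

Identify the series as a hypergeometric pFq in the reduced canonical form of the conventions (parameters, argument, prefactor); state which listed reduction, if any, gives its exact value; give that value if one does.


Prefactor -\frac{1}{6}, argument -\frac{1}{2}: 2F1 with upper {-\frac{2}{3}, \frac{3}{2}} over lower {-\frac{4}{3}}. Verdict: none. A 2F1 with upper {-\frac{2}{3}, \frac{3}{2}} fits none of I1-I6 at x = -\frac{1}{2}; the sum runs forever.

First insight: t_0 being -\frac{1}{6}, the factor k^2 + 1 cancels (top and bottom), leaving prefactor -1/6.
Consecutive-term ratio: r(k) = -\frac{1}{2} * (k-\frac{2}{3}) (k+\frac{3}{2}) / [(k-\frac{4}{3}) (k+1)] - rational; roots negated = parameters, x = -\frac{1}{2}, C = -\frac{1}{6}.


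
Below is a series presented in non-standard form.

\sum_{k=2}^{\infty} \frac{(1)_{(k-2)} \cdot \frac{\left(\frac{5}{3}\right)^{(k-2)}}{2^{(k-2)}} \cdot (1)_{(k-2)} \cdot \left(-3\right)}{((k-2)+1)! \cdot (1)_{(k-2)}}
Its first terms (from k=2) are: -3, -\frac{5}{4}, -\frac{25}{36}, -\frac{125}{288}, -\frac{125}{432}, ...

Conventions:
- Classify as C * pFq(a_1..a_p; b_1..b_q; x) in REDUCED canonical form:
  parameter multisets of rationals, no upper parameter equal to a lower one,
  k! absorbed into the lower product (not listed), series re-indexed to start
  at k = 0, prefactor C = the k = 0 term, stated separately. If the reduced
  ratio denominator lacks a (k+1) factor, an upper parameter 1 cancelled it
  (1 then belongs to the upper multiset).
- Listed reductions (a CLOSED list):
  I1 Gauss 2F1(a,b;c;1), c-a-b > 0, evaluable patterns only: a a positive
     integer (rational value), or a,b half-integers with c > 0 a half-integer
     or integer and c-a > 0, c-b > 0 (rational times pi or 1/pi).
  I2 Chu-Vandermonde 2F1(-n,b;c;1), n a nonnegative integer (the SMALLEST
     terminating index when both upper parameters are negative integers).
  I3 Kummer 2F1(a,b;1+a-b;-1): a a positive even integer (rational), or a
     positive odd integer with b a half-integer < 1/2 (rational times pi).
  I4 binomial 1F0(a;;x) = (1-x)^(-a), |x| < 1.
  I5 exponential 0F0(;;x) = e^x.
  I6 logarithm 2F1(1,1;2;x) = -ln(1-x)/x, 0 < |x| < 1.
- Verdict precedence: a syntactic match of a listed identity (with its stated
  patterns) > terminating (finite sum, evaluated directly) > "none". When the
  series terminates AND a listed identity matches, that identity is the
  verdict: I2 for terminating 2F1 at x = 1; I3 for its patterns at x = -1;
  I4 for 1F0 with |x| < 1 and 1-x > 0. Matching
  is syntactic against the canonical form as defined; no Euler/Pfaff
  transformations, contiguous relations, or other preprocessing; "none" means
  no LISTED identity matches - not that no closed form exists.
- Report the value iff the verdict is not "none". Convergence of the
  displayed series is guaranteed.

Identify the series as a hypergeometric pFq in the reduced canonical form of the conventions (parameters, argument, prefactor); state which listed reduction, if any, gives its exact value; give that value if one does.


Classification (C = -3): 2F1 with upper {1, 1}, lower {2}, argument x = \frac{5}{6}. Verdict: the I6 logarithm reduction applies (the logarithm: parameters (1,1;2), x = \frac{5}{6}). Value: \frac{18}{5} \cdot \ln\left(\frac{1}{6}\right).

Structural cue: t_0 being -3, the denominator's factorial ratio (C = -3) is a lower Pochhammer.
Step ratio: r(k) = \frac{5}{6} * (k+1) (k+1) / [(k+2) (k+1)] - poly over poly, x = \frac{5}{6} from leading terms; C = -3 at k = 0.
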